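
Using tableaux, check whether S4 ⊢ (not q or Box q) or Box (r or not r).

Valid

Tableau for the negation not ((not q or Box q) or Box (r or not r)):
1. not ((not q or Box q) or Box (r or not r)), 0
2. not (not q or Box q), 0   [neg-or-rule on 1]
3. not Box (r or not r), 0   [neg-or-rule on 1]
4. q, 0   [neg-or-rule on 2]
5. not Box q, 0   [neg-or-rule on 2]
6. not (r or not r), 1   [neg-Box-rule on 3: fresh world 1, 0R1]
7. not r, 1   [neg-or-rule on 6]
8. r, 1   [neg-or-rule on 6]
Accessibility: 0R0, 0R1, 1R1
Branch closes: r and not r both at 1.
Every branch of the negation's tableau closes; the branch above is one of them.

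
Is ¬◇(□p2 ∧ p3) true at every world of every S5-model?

Tableau for the negation ◇(□p2 ∧ p3):
1. ◇(□p2 ∧ p3), 0
2. □p2 ∧ p3, 1
3. □p2, 1
4. p3, 1
5. p2, 0
6. p2, 1
Accessibility: 0R0, 0R1, 1R0, 1R1
The negation has an open branch (countermodel exists).

Not valid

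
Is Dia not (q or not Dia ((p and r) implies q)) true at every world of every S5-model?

Tableau for the negation not Dia not (q or not Dia ((p and r) implies q)):
1. not Dia not (q or not Dia ((p and r) implies q)), u
2. q or not Dia ((p and r) implies q), u
3. not Dia ((p and r) implies q), u
4. not ((p and r) implies q), u
5. p and r, u
6. not q, u
7. p, u
8. r, u
Accessibility: uRu
The negation has an open branch (countermodel exists).

No, not valid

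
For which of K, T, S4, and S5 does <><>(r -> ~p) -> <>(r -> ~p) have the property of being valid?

S4, S5

T-tableau for the negation ~(<><>(r -> ~p) -> <>(r -> ~p)):
1. ~(<><>(r -> ~p) -> <>(r -> ~p)), w0
2. <><>(r -> ~p), w0
3. ~<>(r -> ~p), w0
4. ~(r -> ~p), w0
5. r, w0
6. p, w0
7. <>(r -> ~p), w1
8. ~(r -> ~p), w1
9. r, w1
10. p, w1
11. r -> ~p, w2
12. ~p, w2
Accessibility: w0Rw0, w0Rw1, w1Rw1, w1Rw2, w2Rw2
Complete open branch: countermodel on a T-frame, so not valid in T, nor in K (the same frame is also a K-frame).
S4-tableau for the negation ~(<><>(r -> ~p) -> <>(r -> ~p)):
1. ~(<><>(r -> ~p) -> <>(r -> ~p)), w0
2. <><>(r -> ~p), w0
3. ~<>(r -> ~p), w0
4. ~(r -> ~p), w0
5. r, w0
6. p, w0
7. <>(r -> ~p), w1
8. ~(r -> ~p), w1
9. r, w1
10. p, w1
11. r -> ~p, w2
12. ~(r -> ~p), w2
13. r, w2
14. p, w2
15. ~p, w2
Accessibility: w0Rw0, w0Rw1, w0Rw2, w1Rw1, w1Rw2, w2Rw2
Branch closes: p and ~p both at w2.
Every branch closes (one shown): valid in S4, hence also in S5 (every theorem of S4 is a theorem of S5).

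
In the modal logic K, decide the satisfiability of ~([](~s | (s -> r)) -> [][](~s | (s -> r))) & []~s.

Yes, satisfiable

1. ~([](~s | (s -> r)) -> [][](~s | (s -> r))) & []~s, u
2. ~([](~s | (s -> r)) -> [][](~s | (s -> r))), u
3. []~s, u
4. [](~s | (s -> r)), u
5. ~[][](~s | (s -> r)), u
6. ~[](~s | (s -> r)), v
7. ~s, v
8. ~s | (s -> r), v
9. s -> r, v
10. r, v
11. ~(~s | (s -> r)), w
12. s, w
13. ~(s -> r), w
14. ~r, w
Accessibility: uRv, vRw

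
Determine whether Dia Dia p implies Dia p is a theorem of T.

Not valid

Tableau for the negation not (Dia Dia p implies Dia p):
1. not (Dia Dia p implies Dia p), w0
2. Dia Dia p, w0   [neg-implies-rule on 1]
3. not Dia p, w0   [neg-implies-rule on 1]
4. not p, w0   [neg-Dia-rule on 3 via w0Rw0]
5. Dia p, w1   [Dia-rule on 2: fresh world w1, w0Rw1]
6. not p, w1   [neg-Dia-rule on 3 via w0Rw1]
7. p, w2   [Dia-rule on 5: fresh world w2, w1Rw2]
Accessibility: w0Rw0, w0Rw1, w1Rw1, w1Rw2, w2Rw2
The negation has an open branch (countermodel exists).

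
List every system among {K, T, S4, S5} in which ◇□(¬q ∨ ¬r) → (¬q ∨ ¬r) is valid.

S5

S4-tableau for the negation ¬(◇□(¬q ∨ ¬r) → (¬q ∨ ¬r)):
1. ¬(◇□(¬q ∨ ¬r) → (¬q ∨ ¬r)), 0
2. ◇□(¬q ∨ ¬r), 0
3. ¬(¬q ∨ ¬r), 0
4. q, 0
5. r, 0
6. □(¬q ∨ ¬r), 1
7. ¬q ∨ ¬r, 1
8. ¬r, 1
Accessibility: 0R0, 0R1, 1R1
Complete open branch: countermodel on an S4-frame, so not valid in S4, nor in K, T (the same frame is also a K-frame and a T-frame).
S5-tableau for the negation ¬(◇□(¬q ∨ ¬r) → (¬q ∨ ¬r)):
1. ¬(◇□(¬q ∨ ¬r) → (¬q ∨ ¬r)), 0
2. ◇□(¬q ∨ ¬r), 0
3. ¬(¬q ∨ ¬r), 0
4. q, 0
5. r, 0
6. □(¬q ∨ ¬r), 1
7. ¬q ∨ ¬r, 0
8. ¬q ∨ ¬r, 1
9. ¬r, 0
Accessibility: 0R0, 0R1, 1R0, 1R1
Branch closes: r and ¬r both at 0.
Every branch closes (one shown): valid in S5.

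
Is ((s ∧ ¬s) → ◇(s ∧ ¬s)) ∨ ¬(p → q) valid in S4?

Tableau for the negation ¬(((s ∧ ¬s) → ◇(s ∧ ¬s)) ∨ ¬(p → q)):
1. ¬(((s ∧ ¬s) → ◇(s ∧ ¬s)) ∨ ¬(p → q)), 0
2. ¬((s ∧ ¬s) → ◇(s ∧ ¬s)), 0   [¬∨-rule on 1]
3. p → q, 0   [¬∨-rule on 1]
4. s ∧ ¬s, 0   [¬→-rule on 2]
5. ¬◇(s ∧ ¬s), 0   [¬→-rule on 2]
6. s, 0   [∧-rule on 4]
7. ¬s, 0   [∧-rule on 4]
Accessibility: 0R0
Branch closes: s and ¬s both at 0.
Every branch of the negation's tableau closes; the branch above is one of them.

Valid in S4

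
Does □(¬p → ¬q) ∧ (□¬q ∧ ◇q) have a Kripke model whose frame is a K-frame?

No, unsatisfiable

1. □(¬p → ¬q) ∧ (□¬q ∧ ◇q), w0
2. □(¬p → ¬q), w0
3. □¬q ∧ ◇q, w0
4. □¬q, w0
5. ◇q, w0
6. q, w1
7. ¬p → ¬q, w1
8. ¬q, w1
Accessibility: w0Rw1
Branch closes: q and ¬q both at w1.
(One branch shown.) All branches close.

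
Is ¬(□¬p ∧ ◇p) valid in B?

Valid

Tableau for the negation □¬p ∧ ◇p:
1. □¬p ∧ ◇p, 0
2. □¬p, 0   [∧-rule on 1]
3. ◇p, 0   [∧-rule on 1]
4. ¬p, 0   [□-rule on 2 via 0R0]
5. p, 1   [◇-rule on 3: fresh world 1, 0R1]
6. ¬p, 1   [□-rule on 2 via 0R1]
Accessibility: 0R0, 0R1, 1R0, 1R1
Branch closes: p and ¬p both at 1.
All branches of the negation close; one closing branch shown above.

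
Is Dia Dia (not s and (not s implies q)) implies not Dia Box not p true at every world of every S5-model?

Not valid

Tableau for the negation not (Dia Dia (not s and (not s implies q)) implies not Dia Box not p):
1. not (Dia Dia (not s and (not s implies q)) implies not Dia Box not p), 0
2. Dia Dia (not s and (not s implies q)), 0
3. Dia Box not p, 0
4. Dia (not s and (not s implies q)), 1
5. Box not p, 2
6. not p, 0
7. not p, 1
8. not p, 2
9. not s and (not s implies q), 3
10. not s, 3
11. not s implies q, 3
12. not p, 3
13. q, 3
Accessibility: 0R0, 0R1, 0R2, 0R3, 1R0, 1R1, 1R2, 1R3, 2R0, 2R1, 2R2, 2R3, 3R0, 3R1, 3R2, 3R3
The negation has an open branch (countermodel exists).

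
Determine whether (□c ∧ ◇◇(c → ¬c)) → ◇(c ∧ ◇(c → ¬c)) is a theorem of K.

Tableau for the negation ¬((□c ∧ ◇◇(c → ¬c)) → ◇(c ∧ ◇(c → ¬c))):
1. ¬((□c ∧ ◇◇(c → ¬c)) → ◇(c ∧ ◇(c → ¬c))), 0
2. □c ∧ ◇◇(c → ¬c), 0
3. ¬◇(c ∧ ◇(c → ¬c)), 0
4. □c, 0
5. ◇◇(c → ¬c), 0
6. ◇(c → ¬c), 1
7. ¬(c ∧ ◇(c → ¬c)), 1
8. c, 1
9. ¬◇(c → ¬c), 1
10. c → ¬c, 2
11. ¬(c → ¬c), 2
12. c, 2
13. ¬c, 2
Accessibility: 0R1, 1R2
Branch closes: c and ¬c both at 2.
All branches of the negation close; one closing branch shown above.

Valid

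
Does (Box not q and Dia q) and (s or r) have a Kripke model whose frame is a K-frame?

1. (Box not q and Dia q) and (s or r), w0
2. Box not q and Dia q, w0
3. s or r, w0
4. Box not q, w0
5. Dia q, w0
6. r, w0
7. q, w1
8. not q, w1
Accessibility: w0Rw1
Branch closes: q and not q both at w1.
(One branch shown.) All branches close.

Unsatisfiable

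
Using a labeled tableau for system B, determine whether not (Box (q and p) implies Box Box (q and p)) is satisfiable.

Yes, satisfiable

1. not (Box (q and p) implies Box Box (q and p)), u
2. Box (q and p), u
3. not Box Box (q and p), u
4. q and p, u
5. q, u
6. p, u
7. not Box (q and p), v
8. q and p, v
9. q, v
10. p, v
11. not (q and p), w
12. not p, w
Accessibility: uRu, uRv, vRu, vRv, vRw, wRv, wRw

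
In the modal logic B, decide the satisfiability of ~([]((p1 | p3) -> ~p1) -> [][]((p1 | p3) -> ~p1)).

Yes, satisfiable

1. ~([]((p1 | p3) -> ~p1) -> [][]((p1 | p3) -> ~p1)), u
2. []((p1 | p3) -> ~p1), u   [~->-rule on 1]
3. ~[][]((p1 | p3) -> ~p1), u   [~->-rule on 1]
4. (p1 | p3) -> ~p1, u   [[]-rule on 2 via uRu]
5. ~p1, u   [->-rule on 4 (branches; this branch)]
6. ~[]((p1 | p3) -> ~p1), v   [~[]-rule on 3: fresh world v, uRv]
7. (p1 | p3) -> ~p1, v   [[]-rule on 2 via uRv]
8. ~p1, v   [->-rule on 7 (branches; this branch)]
9. ~((p1 | p3) -> ~p1), w   [~[]-rule on 6: fresh world w, vRw]
10. p1 | p3, w   [~->-rule on 9]
11. p1, w   [~->-rule on 9]
12. p3, w   [|-rule on 10 (branches; this branch)]
Accessibility: uRu, uRv, vRu, vRv, vRw, wRv, wRw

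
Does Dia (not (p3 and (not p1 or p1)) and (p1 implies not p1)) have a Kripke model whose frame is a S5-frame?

Satisfiable

1. Dia (not (p3 and (not p1 or p1)) and (p1 implies not p1)), w0
2. not (p3 and (not p1 or p1)) and (p1 implies not p1), w1   [Dia-rule on 1: fresh world w1, w0Rw1]
3. not (p3 and (not p1 or p1)), w1   [and-rule on 2]
4. p1 implies not p1, w1   [and-rule on 2]
5. not p3, w1   [neg-and-rule on 3 (branches; this branch)]
6. not p1, w1   [implies-rule on 4 (branches; this branch)]
Accessibility: w0Rw0, w0Rw1, w1Rw0, w1Rw1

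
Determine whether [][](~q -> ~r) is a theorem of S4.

No, not valid

Tableau for the negation ~[][](~q -> ~r):
1. ~[][](~q -> ~r), 0
2. ~[](~q -> ~r), 1
3. ~(~q -> ~r), 2
4. ~q, 2
5. r, 2
Accessibility: 0R0, 0R1, 0R2, 1R1, 1R2, 2R2
The negation has an open branch (countermodel exists).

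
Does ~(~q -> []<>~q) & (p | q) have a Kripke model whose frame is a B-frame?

1. ~(~q -> []<>~q) & (p | q), u
2. ~(~q -> []<>~q), u
3. p | q, u
4. ~q, u
5. ~[]<>~q, u
6. p, u
7. ~<>~q, v
8. q, u
Accessibility: uRu, uRv, vRu, vRv
Branch closes: q and ~q both at u.
All branches of the tableau close; one closing branch shown above.

Unsatisfiable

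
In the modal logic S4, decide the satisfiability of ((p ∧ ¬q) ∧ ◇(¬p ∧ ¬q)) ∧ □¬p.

Unsatisfiable

1. ((p ∧ ¬q) ∧ ◇(¬p ∧ ¬q)) ∧ □¬p, w0
2. (p ∧ ¬q) ∧ ◇(¬p ∧ ¬q), w0   [∧-rule on 1]
3. □¬p, w0   [∧-rule on 1]
4. p ∧ ¬q, w0   [∧-rule on 2]
5. ◇(¬p ∧ ¬q), w0   [∧-rule on 2]
6. p, w0   [∧-rule on 4]
7. ¬q, w0   [∧-rule on 4]
8. ¬p, w0   [□-rule on 3 via w0Rw0]
Accessibility: w0Rw0
Branch closes: p and ¬p both at w0.
(One branch shown.) All branches close.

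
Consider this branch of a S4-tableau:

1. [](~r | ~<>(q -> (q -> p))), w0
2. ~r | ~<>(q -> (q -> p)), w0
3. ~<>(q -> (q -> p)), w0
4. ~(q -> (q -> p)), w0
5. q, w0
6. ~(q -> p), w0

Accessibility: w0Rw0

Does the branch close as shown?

No, open

No atom appears with both signs at the same world.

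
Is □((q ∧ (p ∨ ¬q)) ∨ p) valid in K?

Tableau for the negation ¬□((q ∧ (p ∨ ¬q)) ∨ p):
1. ¬□((q ∧ (p ∨ ¬q)) ∨ p), 0
2. ¬((q ∧ (p ∨ ¬q)) ∨ p), 1
3. ¬(q ∧ (p ∨ ¬q)), 1
4. ¬p, 1
5. ¬(p ∨ ¬q), 1
6. q, 1
Accessibility: 0R1
The negation has an open branch (countermodel exists).

Not valid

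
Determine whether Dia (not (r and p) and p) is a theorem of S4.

Tableau for the negation not Dia (not (r and p) and p):
1. not Dia (not (r and p) and p), u
2. not (not (r and p) and p), u   [neg-Dia-rule on 1 via uRu]
3. not p, u   [neg-and-rule on 2 (branches; this branch)]
Accessibility: uRu
The negation has an open branch (countermodel exists).

Not valid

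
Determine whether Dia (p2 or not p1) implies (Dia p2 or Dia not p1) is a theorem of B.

Tableau for the negation not (Dia (p2 or not p1) implies (Dia p2 or Dia not p1)):
1. not (Dia (p2 or not p1) implies (Dia p2 or Dia not p1)), w0
2. Dia (p2 or not p1), w0   [neg-implies-rule on 1]
3. not (Dia p2 or Dia not p1), w0   [neg-implies-rule on 1]
4. not Dia p2, w0   [neg-or-rule on 3]
5. not Dia not p1, w0   [neg-or-rule on 3]
6. not p2, w0   [neg-Dia-rule on 4 via w0Rw0]
7. p1, w0   [neg-Dia-rule on 5 via w0Rw0]
8. p2 or not p1, w1   [Dia-rule on 2: fresh world w1, w0Rw1]
9. not p2, w1   [neg-Dia-rule on 4 via w0Rw1]
10. p1, w1   [neg-Dia-rule on 5 via w0Rw1]
11. not p1, w1   [or-rule on 8 (branches; this branch)]
Accessibility: w0Rw0, w0Rw1, w1Rw0, w1Rw1
Branch closes: p1 and not p1 both at w1.
Every branch of the negation's tableau closes; the branch above is one of them.

Yes, valid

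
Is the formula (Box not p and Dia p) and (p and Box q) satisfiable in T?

No, unsatisfiable

1. (Box not p and Dia p) and (p and Box q), w0
2. Box not p and Dia p, w0
3. p and Box q, w0
4. Box not p, w0
5. Dia p, w0
6. p, w0
7. Box q, w0
8. not p, w0
Accessibility: w0Rw0
Branch closes: p and not p both at w0.
(One branch shown.) All branches close.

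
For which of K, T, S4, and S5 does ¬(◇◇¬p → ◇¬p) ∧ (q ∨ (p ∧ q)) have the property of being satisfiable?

S4-tableau for the formula:
1. ¬(◇◇¬p → ◇¬p) ∧ (q ∨ (p ∧ q)), w0
2. ¬(◇◇¬p → ◇¬p), w0
3. q ∨ (p ∧ q), w0
4. ◇◇¬p, w0
5. ¬◇¬p, w0
6. p, w0
7. p ∧ q, w0
8. q, w0
9. ◇¬p, w1
10. p, w1
11. ¬p, w2
12. p, w2
Accessibility: w0Rw0, w0Rw1, w0Rw2, w1Rw1, w1Rw2, w2Rw2
Branch closes: p and ¬p both at w2.
Every branch closes (one shown): unsatisfiable in S4, hence also in S5 (every S5-frame is an S4-frame).
T-tableau for the formula:
1. ¬(◇◇¬p → ◇¬p) ∧ (q ∨ (p ∧ q)), w0
2. ¬(◇◇¬p → ◇¬p), w0
3. q ∨ (p ∧ q), w0
4. ◇◇¬p, w0
5. ¬◇¬p, w0
6. p, w0
7. p ∧ q, w0
8. q, w0
9. ◇¬p, w1
10. p, w1
11. ¬p, w2
Accessibility: w0Rw0, w0Rw1, w1Rw1, w1Rw2, w2Rw2
Complete open branch: satisfiable in T, hence also in K (this T-model is also a K-model).

K, T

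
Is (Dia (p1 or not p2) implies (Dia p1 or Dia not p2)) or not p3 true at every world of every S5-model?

Valid in S5

Tableau for the negation not ((Dia (p1 or not p2) implies (Dia p1 or Dia not p2)) or not p3):
1. not ((Dia (p1 or not p2) implies (Dia p1 or Dia not p2)) or not p3), u
2. not (Dia (p1 or not p2) implies (Dia p1 or Dia not p2)), u   [neg-or-rule on 1]
3. p3, u   [neg-or-rule on 1]
4. Dia (p1 or not p2), u   [neg-implies-rule on 2]
5. not (Dia p1 or Dia not p2), u   [neg-implies-rule on 2]
6. not Dia p1, u   [neg-or-rule on 5]
7. not Dia not p2, u   [neg-or-rule on 5]
8. not p1, u   [neg-Dia-rule on 6 via uRu]
9. p2, u   [neg-Dia-rule on 7 via uRu]
10. p1 or not p2, v   [Dia-rule on 4: fresh world v, uRv]
11. not p1, v   [neg-Dia-rule on 6 via uRv]
12. p2, v   [neg-Dia-rule on 7 via uRv]
13. not p2, v   [or-rule on 10 (branches; this branch)]
Accessibility: uRu, uRv, vRu, vRv
Branch closes: p2 and not p2 both at v.
Every branch of the negation's tableau closes; the branch above is one of them.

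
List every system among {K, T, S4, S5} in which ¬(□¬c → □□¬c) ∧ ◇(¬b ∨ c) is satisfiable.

T-tableau for the formula:
1. ¬(□¬c → □□¬c) ∧ ◇(¬b ∨ c), u
2. ¬(□¬c → □□¬c), u
3. ◇(¬b ∨ c), u
4. □¬c, u
5. ¬□□¬c, u
6. ¬c, u
7. ¬b ∨ c, v
8. ¬c, v
9. ¬b, v
10. ¬□¬c, w
11. ¬c, w
12. c, x
Accessibility: uRu, uRv, uRw, vRv, wRw, wRx, xRx
Complete open branch: satisfiable in T, hence also in K (this T-model is also a K-model).
S4-tableau for the formula:
1. ¬(□¬c → □□¬c) ∧ ◇(¬b ∨ c), u
2. ¬(□¬c → □□¬c), u
3. ◇(¬b ∨ c), u
4. □¬c, u
5. ¬□□¬c, u
6. ¬c, u
7. ¬b ∨ c, v
8. ¬c, v
9. ¬b, v
10. ¬□¬c, w
11. ¬c, w
12. c, x
13. ¬c, x
Accessibility: uRu, uRv, uRw, uRx, vRv, wRw, wRx, xRx
Branch closes: c and ¬c both at x.
Every branch closes (one shown): unsatisfiable in S4, hence also in S5 (every S5-frame is an S4-frame).

K, T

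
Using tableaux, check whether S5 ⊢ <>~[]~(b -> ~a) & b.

Not valid

Tableau for the negation ~(<>~[]~(b -> ~a) & b):
1. ~(<>~[]~(b -> ~a) & b), u
2. ~b, u
Accessibility: uRu
The negation has an open branch (countermodel exists).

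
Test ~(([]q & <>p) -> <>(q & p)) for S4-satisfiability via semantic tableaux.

1. ~(([]q & <>p) -> <>(q & p)), u
2. []q & <>p, u
3. ~<>(q & p), u
4. []q, u
5. <>p, u
6. ~(q & p), u
7. q, u
8. ~p, u
9. p, v
10. ~(q & p), v
11. q, v
12. ~p, v
Accessibility: uRu, uRv, vRv
Branch closes: p and ~p both at v.
Every branch closes; the branch above is one of them.

No, unsatisfiable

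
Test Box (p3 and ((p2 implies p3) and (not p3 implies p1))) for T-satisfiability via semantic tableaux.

1. Box (p3 and ((p2 implies p3) and (not p3 implies p1))), w0
2. p3 and ((p2 implies p3) and (not p3 implies p1)), w0
3. p3, w0
4. (p2 implies p3) and (not p3 implies p1), w0
5. p2 implies p3, w0
6. not p3 implies p1, w0
7. p1, w0
Accessibility: w0Rw0

Yes, satisfiable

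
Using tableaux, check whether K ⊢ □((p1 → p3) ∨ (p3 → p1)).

Valid in K

Tableau for the negation ¬□((p1 → p3) ∨ (p3 → p1)):
1. ¬□((p1 → p3) ∨ (p3 → p1)), w0
2. ¬((p1 → p3) ∨ (p3 → p1)), w1
3. ¬(p1 → p3), w1
4. ¬(p3 → p1), w1
5. p1, w1
6. ¬p3, w1
7. p3, w1
8. ¬p1, w1
Accessibility: w0Rw1
Branch closes: p3 and ¬p3 both at w1.
All branches of the negation close; one closing branch shown above.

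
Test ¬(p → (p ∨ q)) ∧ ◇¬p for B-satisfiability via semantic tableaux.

1. ¬(p → (p ∨ q)) ∧ ◇¬p, 0
2. ¬(p → (p ∨ q)), 0   [∧-rule on 1]
3. ◇¬p, 0   [∧-rule on 1]
4. p, 0   [¬→-rule on 2]
5. ¬(p ∨ q), 0   [¬→-rule on 2]
6. ¬p, 0   [¬∨-rule on 5]
7. ¬q, 0   [¬∨-rule on 5]
Accessibility: 0R0
Branch closes: p and ¬p both at 0.
(One branch shown.) All branches close.

Unsatisfiable (every branch closes)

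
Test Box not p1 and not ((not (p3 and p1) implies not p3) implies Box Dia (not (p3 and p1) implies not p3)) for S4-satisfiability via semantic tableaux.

1. Box not p1 and not ((not (p3 and p1) implies not p3) implies Box Dia (not (p3 and p1) implies not p3)), u
2. Box not p1, u   [and-rule on 1]
3. not ((not (p3 and p1) implies not p3) implies Box Dia (not (p3 and p1) implies not p3)), u   [and-rule on 1]
4. not (p3 and p1) implies not p3, u   [neg-implies-rule on 3]
5. not Box Dia (not (p3 and p1) implies not p3), u   [neg-implies-rule on 3]
6. not p1, u   [Box-rule on 2 via uRu]
7. not p3, u   [implies-rule on 4 (branches; this branch)]
8. not Dia (not (p3 and p1) implies not p3), v   [neg-Box-rule on 5: fresh world v, uRv]
9. not p1, v   [Box-rule on 2 via uRv]
10. not (not (p3 and p1) implies not p3), v   [neg-Dia-rule on 8 via vRv]
11. not (p3 and p1), v   [neg-implies-rule on 10]
12. p3, v   [neg-implies-rule on 10]
Accessibility: uRu, uRv, vRv

Satisfiable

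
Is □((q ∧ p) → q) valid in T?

Tableau for the negation ¬□((q ∧ p) → q):
1. ¬□((q ∧ p) → q), u
2. ¬((q ∧ p) → q), v
3. q ∧ p, v
4. ¬q, v
5. q, v
6. p, v
Accessibility: uRu, uRv, vRv
Branch closes: q and ¬q both at v.
All branches of the negation close; one closing branch shown above.

Valid in T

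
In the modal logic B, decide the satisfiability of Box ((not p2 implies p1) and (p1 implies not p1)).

1. Box ((not p2 implies p1) and (p1 implies not p1)), w0
2. (not p2 implies p1) and (p1 implies not p1), w0
3. not p2 implies p1, w0
4. p1 implies not p1, w0
5. p2, w0
6. not p1, w0
Accessibility: w0Rw0

Satisfiable (open branch found)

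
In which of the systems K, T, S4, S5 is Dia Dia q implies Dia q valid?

S4, S5

T-tableau for the negation not (Dia Dia q implies Dia q):
1. not (Dia Dia q implies Dia q), w0
2. Dia Dia q, w0
3. not Dia q, w0
4. not q, w0
5. Dia q, w1
6. not q, w1
7. q, w2
Accessibility: w0Rw0, w0Rw1, w1Rw1, w1Rw2, w2Rw2
Complete open branch: countermodel on a T-frame, so not valid in T, nor in K (the same frame is also a K-frame).
S4-tableau for the negation not (Dia Dia q implies Dia q):
1. not (Dia Dia q implies Dia q), w0
2. Dia Dia q, w0
3. not Dia q, w0
4. not q, w0
5. Dia q, w1
6. not q, w1
7. q, w2
8. not q, w2
Accessibility: w0Rw0, w0Rw1, w0Rw2, w1Rw1, w1Rw2, w2Rw2
Branch closes: q and not q both at w2.
Every branch closes (one shown): valid in S4, hence also in S5 (every theorem of S4 is a theorem of S5).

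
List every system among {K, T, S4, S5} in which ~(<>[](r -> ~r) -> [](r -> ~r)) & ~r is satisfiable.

S5-tableau for the formula:
1. ~(<>[](r -> ~r) -> [](r -> ~r)) & ~r, w0
2. ~(<>[](r -> ~r) -> [](r -> ~r)), w0
3. ~r, w0
4. <>[](r -> ~r), w0
5. ~[](r -> ~r), w0
6. [](r -> ~r), w1
7. r -> ~r, w0
8. r -> ~r, w1
9. ~r, w1
10. ~(r -> ~r), w2
11. r, w2
12. r -> ~r, w2
13. ~r, w2
Accessibility: w0Rw0, w0Rw1, w0Rw2, w1Rw0, w1Rw1, w1Rw2, w2Rw0, w2Rw1, w2Rw2
Branch closes: r and ~r both at w2.
Every branch closes (one shown): unsatisfiable in S5.
S4-tableau for the formula:
1. ~(<>[](r -> ~r) -> [](r -> ~r)) & ~r, w0
2. ~(<>[](r -> ~r) -> [](r -> ~r)), w0
3. ~r, w0
4. <>[](r -> ~r), w0
5. ~[](r -> ~r), w0
6. [](r -> ~r), w1
7. r -> ~r, w1
8. ~r, w1
9. ~(r -> ~r), w2
10. r, w2
Accessibility: w0Rw0, w0Rw1, w0Rw2, w1Rw1, w2Rw2
Complete open branch: satisfiable in S4, hence also in K, T (this S4-model is also a K-model and a T-model).

K, T, S4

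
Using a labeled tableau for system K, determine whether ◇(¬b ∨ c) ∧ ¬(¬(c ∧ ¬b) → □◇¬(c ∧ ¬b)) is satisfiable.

Yes, satisfiable

1. ◇(¬b ∨ c) ∧ ¬(¬(c ∧ ¬b) → □◇¬(c ∧ ¬b)), w0
2. ◇(¬b ∨ c), w0
3. ¬(¬(c ∧ ¬b) → □◇¬(c ∧ ¬b)), w0
4. ¬(c ∧ ¬b), w0
5. ¬□◇¬(c ∧ ¬b), w0
6. b, w0
7. ¬b ∨ c, w1
8. c, w1
9. ¬◇¬(c ∧ ¬b), w2
Accessibility: w0Rw1, w0Rw2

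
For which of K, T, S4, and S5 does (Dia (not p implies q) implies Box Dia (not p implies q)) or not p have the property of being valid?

S5

S4-tableau for the negation not ((Dia (not p implies q) implies Box Dia (not p implies q)) or not p):
1. not ((Dia (not p implies q) implies Box Dia (not p implies q)) or not p), u
2. not (Dia (not p implies q) implies Box Dia (not p implies q)), u   [neg-or-rule on 1]
3. p, u   [neg-or-rule on 1]
4. Dia (not p implies q), u   [neg-implies-rule on 2]
5. not Box Dia (not p implies q), u   [neg-implies-rule on 2]
6. not p implies q, v   [Dia-rule on 4: fresh world v, uRv]
7. q, v   [implies-rule on 6 (branches; this branch)]
8. not Dia (not p implies q), w   [neg-Box-rule on 5: fresh world w, uRw]
9. not (not p implies q), w   [neg-Dia-rule on 8 via wRw]
10. not p, w   [neg-implies-rule on 9]
11. not q, w   [neg-implies-rule on 9]
Accessibility: uRu, uRv, uRw, vRv, wRw
Complete open branch: countermodel on an S4-frame, so not valid in S4, nor in K, T (the same frame is also a K-frame and a T-frame).
S5-tableau for the negation not ((Dia (not p implies q) implies Box Dia (not p implies q)) or not p):
1. not ((Dia (not p implies q) implies Box Dia (not p implies q)) or not p), u
2. not (Dia (not p implies q) implies Box Dia (not p implies q)), u   [neg-or-rule on 1]
3. p, u   [neg-or-rule on 1]
4. Dia (not p implies q), u   [neg-implies-rule on 2]
5. not Box Dia (not p implies q), u   [neg-implies-rule on 2]
6. not p implies q, v   [Dia-rule on 4: fresh world v, uRv]
7. q, v   [implies-rule on 6 (branches; this branch)]
8. not Dia (not p implies q), w   [neg-Box-rule on 5: fresh world w, uRw]
9. not (not p implies q), u   [neg-Dia-rule on 8 via wRu]
10. not p, u   [neg-implies-rule on 9]
11. not q, u   [neg-implies-rule on 9]
Accessibility: uRu, uRv, uRw, vRu, vRv, vRw, wRu, wRv, wRw
Branch closes: p and not p both at u.
Every branch closes (one shown): valid in S5.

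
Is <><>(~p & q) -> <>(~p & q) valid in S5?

Tableau for the negation ~(<><>(~p & q) -> <>(~p & q)):
1. ~(<><>(~p & q) -> <>(~p & q)), w0
2. <><>(~p & q), w0
3. ~<>(~p & q), w0
4. ~(~p & q), w0
5. ~q, w0
6. <>(~p & q), w1
7. ~(~p & q), w1
8. ~q, w1
9. ~p & q, w2
10. ~p, w2
11. q, w2
12. ~(~p & q), w2
13. ~q, w2
Accessibility: w0Rw0, w0Rw1, w0Rw2, w1Rw0, w1Rw1, w1Rw2, w2Rw0, w2Rw1, w2Rw2
Branch closes: q and ~q both at w2.
All branches of the negation close; one closing branch shown above.

Valid in S5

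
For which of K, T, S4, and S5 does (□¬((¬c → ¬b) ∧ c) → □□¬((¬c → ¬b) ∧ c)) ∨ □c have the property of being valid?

S4, S5

S4-tableau for the negation ¬((□¬((¬c → ¬b) ∧ c) → □□¬((¬c → ¬b) ∧ c)) ∨ □c):
1. ¬((□¬((¬c → ¬b) ∧ c) → □□¬((¬c → ¬b) ∧ c)) ∨ □c), u
2. ¬(□¬((¬c → ¬b) ∧ c) → □□¬((¬c → ¬b) ∧ c)), u
3. ¬□c, u
4. □¬((¬c → ¬b) ∧ c), u
5. ¬□□¬((¬c → ¬b) ∧ c), u
6. ¬((¬c → ¬b) ∧ c), u
7. ¬(¬c → ¬b), u
8. ¬c, u
9. b, u
10. ¬c, v
11. ¬((¬c → ¬b) ∧ c), v
12. ¬(¬c → ¬b), v
13. b, v
14. ¬□¬((¬c → ¬b) ∧ c), w
15. ¬((¬c → ¬b) ∧ c), w
16. ¬(¬c → ¬b), w
17. ¬c, w
18. b, w
19. (¬c → ¬b) ∧ c, x
20. ¬c → ¬b, x
21. c, x
22. ¬((¬c → ¬b) ∧ c), x
23. ¬b, x
24. ¬(¬c → ¬b), x
25. ¬c, x
26. b, x
Accessibility: uRu, uRv, uRw, uRx, vRv, wRw, wRx, xRx
Branch closes: c and ¬c both at x.
Every branch closes (one shown): valid in S4, hence also in S5 (every theorem of S4 is a theorem of S5).
T-tableau for the negation ¬((□¬((¬c → ¬b) ∧ c) → □□¬((¬c → ¬b) ∧ c)) ∨ □c):
1. ¬((□¬((¬c → ¬b) ∧ c) → □□¬((¬c → ¬b) ∧ c)) ∨ □c), u
2. ¬(□¬((¬c → ¬b) ∧ c) → □□¬((¬c → ¬b) ∧ c)), u
3. ¬□c, u
4. □¬((¬c → ¬b) ∧ c), u
5. ¬□□¬((¬c → ¬b) ∧ c), u
6. ¬((¬c → ¬b) ∧ c), u
7. ¬c, u
8. ¬c, v
9. ¬((¬c → ¬b) ∧ c), v
10. ¬□¬((¬c → ¬b) ∧ c), w
11. ¬((¬c → ¬b) ∧ c), w
12. ¬c, w
13. (¬c → ¬b) ∧ c, x
14. ¬c → ¬b, x
15. c, x
16. ¬b, x
Accessibility: uRu, uRv, uRw, vRv, wRw, wRx, xRx
Complete open branch: countermodel on a T-frame, so not valid in T, nor in K (the same frame is also a K-frame).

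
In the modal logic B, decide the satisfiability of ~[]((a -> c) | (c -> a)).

1. ~[]((a -> c) | (c -> a)), u
2. ~((a -> c) | (c -> a)), v
3. ~(a -> c), v
4. ~(c -> a), v
5. a, v
6. ~c, v
7. c, v
8. ~a, v
Accessibility: uRu, uRv, vRu, vRv
Branch closes: c and ~c both at v.
Every branch closes; the branch above is one of them.

Unsatisfiable (every branch closes)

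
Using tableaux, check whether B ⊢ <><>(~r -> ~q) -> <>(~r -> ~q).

Invalid (countermodel exists)

Tableau for the negation ~(<><>(~r -> ~q) -> <>(~r -> ~q)):
1. ~(<><>(~r -> ~q) -> <>(~r -> ~q)), 0
2. <><>(~r -> ~q), 0
3. ~<>(~r -> ~q), 0
4. ~(~r -> ~q), 0
5. ~r, 0
6. q, 0
7. <>(~r -> ~q), 1
8. ~(~r -> ~q), 1
9. ~r, 1
10. q, 1
11. ~r -> ~q, 2
12. ~q, 2
Accessibility: 0R0, 0R1, 1R0, 1R1, 1R2, 2R1, 2R2
The negation has an open branch (countermodel exists).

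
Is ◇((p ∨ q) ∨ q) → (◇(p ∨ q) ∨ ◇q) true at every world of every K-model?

Tableau for the negation ¬(◇((p ∨ q) ∨ q) → (◇(p ∨ q) ∨ ◇q)):
1. ¬(◇((p ∨ q) ∨ q) → (◇(p ∨ q) ∨ ◇q)), u
2. ◇((p ∨ q) ∨ q), u
3. ¬(◇(p ∨ q) ∨ ◇q), u
4. ¬◇(p ∨ q), u
5. ¬◇q, u
6. (p ∨ q) ∨ q, v
7. ¬(p ∨ q), v
8. ¬p, v
9. ¬q, v
10. p ∨ q, v
11. q, v
Accessibility: uRv
Branch closes: q and ¬q both at v.
All branches of the negation close; one closing branch shown above.

Valid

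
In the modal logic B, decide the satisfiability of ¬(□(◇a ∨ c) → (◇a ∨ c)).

Unsatisfiable

1. ¬(□(◇a ∨ c) → (◇a ∨ c)), u
2. □(◇a ∨ c), u
3. ¬(◇a ∨ c), u
4. ¬◇a, u
5. ¬c, u
6. ◇a ∨ c, u
7. ¬a, u
8. ◇a, u
9. a, v
10. ◇a ∨ c, v
11. ¬a, v
Accessibility: uRu, uRv, vRu, vRv
Branch closes: a and ¬a both at v.
All branches of the tableau close; one closing branch shown above.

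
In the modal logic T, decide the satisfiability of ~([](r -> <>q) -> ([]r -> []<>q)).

1. ~([](r -> <>q) -> ([]r -> []<>q)), 0
2. [](r -> <>q), 0   [~->-rule on 1]
3. ~([]r -> []<>q), 0   [~->-rule on 1]
4. []r, 0   [~->-rule on 3]
5. ~[]<>q, 0   [~->-rule on 3]
6. r -> <>q, 0   [[]-rule on 2 via 0R0]
7. r, 0   [[]-rule on 4 via 0R0]
8. <>q, 0   [->-rule on 6 (branches; this branch)]
9. ~<>q, 1   [~[]-rule on 5: fresh world 1, 0R1]
10. r -> <>q, 1   [[]-rule on 2 via 0R1]
11. r, 1   [[]-rule on 4 via 0R1]
12. ~q, 1   [~<>-rule on 9 via 1R1]
13. <>q, 1   [->-rule on 10 (branches; this branch)]
14. q, 2   [<>-rule on 8: fresh world 2, 0R2]
15. r -> <>q, 2   [[]-rule on 2 via 0R2]
16. r, 2   [[]-rule on 4 via 0R2]
17. <>q, 2   [->-rule on 15 (branches; this branch)]
18. q, 3   [<>-rule on 13: fresh world 3, 1R3]
19. ~q, 3   [~<>-rule on 9 via 1R3]
Accessibility: 0R0, 0R1, 0R2, 1R1, 1R3, 2R2, 3R3
Branch closes: q and ~q both at 3.
(One branch shown.) All branches close.

Unsatisfiable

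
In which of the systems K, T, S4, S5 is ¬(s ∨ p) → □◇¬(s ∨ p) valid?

S5

S5-tableau for the negation ¬(¬(s ∨ p) → □◇¬(s ∨ p)):
1. ¬(¬(s ∨ p) → □◇¬(s ∨ p)), 0
2. ¬(s ∨ p), 0
3. ¬□◇¬(s ∨ p), 0
4. ¬s, 0
5. ¬p, 0
6. ¬◇¬(s ∨ p), 1
7. s ∨ p, 0
8. s ∨ p, 1
9. p, 0
Accessibility: 0R0, 0R1, 1R0, 1R1
Branch closes: p and ¬p both at 0.
Every branch closes (one shown): valid in S5.
S4-tableau for the negation ¬(¬(s ∨ p) → □◇¬(s ∨ p)):
1. ¬(¬(s ∨ p) → □◇¬(s ∨ p)), 0
2. ¬(s ∨ p), 0
3. ¬□◇¬(s ∨ p), 0
4. ¬s, 0
5. ¬p, 0
6. ¬◇¬(s ∨ p), 1
7. s ∨ p, 1
8. p, 1
Accessibility: 0R0, 0R1, 1R1
Complete open branch: countermodel on an S4-frame, so not valid in S4, nor in K, T (the same frame is also a K-frame and a T-frame).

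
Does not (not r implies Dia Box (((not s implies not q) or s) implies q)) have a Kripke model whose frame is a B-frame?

Satisfiable (open branch found)

1. not (not r implies Dia Box (((not s implies not q) or s) implies q)), w0
2. not r, w0
3. not Dia Box (((not s implies not q) or s) implies q), w0
4. not Box (((not s implies not q) or s) implies q), w0
5. not (((not s implies not q) or s) implies q), w1
6. (not s implies not q) or s, w1
7. not q, w1
8. not Box (((not s implies not q) or s) implies q), w1
9. s, w1
10. not (((not s implies not q) or s) implies q), w2
11. (not s implies not q) or s, w2
12. not q, w2
13. s, w2
Accessibility: w0Rw0, w0Rw1, w1Rw0, w1Rw1, w1Rw2, w2Rw1, w2Rw2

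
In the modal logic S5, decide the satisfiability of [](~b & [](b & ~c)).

No, unsatisfiable

1. [](~b & [](b & ~c)), u
2. ~b & [](b & ~c), u   [[]-rule on 1 via uRu]
3. ~b, u   [&-rule on 2]
4. [](b & ~c), u   [&-rule on 2]
5. b & ~c, u   [[]-rule on 4 via uRu]
6. b, u   [&-rule on 5]
7. ~c, u   [&-rule on 5]
Accessibility: uRu
Branch closes: b and ~b both at u.
Every branch closes; the branch above is one of them.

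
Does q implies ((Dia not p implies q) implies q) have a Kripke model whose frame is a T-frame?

1. q implies ((Dia not p implies q) implies q), w0
2. (Dia not p implies q) implies q, w0
3. q, w0
Accessibility: w0Rw0

Yes, satisfiable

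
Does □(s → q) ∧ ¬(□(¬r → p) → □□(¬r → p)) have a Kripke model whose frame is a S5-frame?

1. □(s → q) ∧ ¬(□(¬r → p) → □□(¬r → p)), w0
2. □(s → q), w0
3. ¬(□(¬r → p) → □□(¬r → p)), w0
4. □(¬r → p), w0
5. ¬□□(¬r → p), w0
6. s → q, w0
7. ¬r → p, w0
8. q, w0
9. p, w0
10. ¬□(¬r → p), w1
11. s → q, w1
12. ¬r → p, w1
13. q, w1
14. p, w1
15. ¬(¬r → p), w2
16. ¬r, w2
17. ¬p, w2
18. s → q, w2
19. ¬r → p, w2
20. q, w2
21. p, w2
Accessibility: w0Rw0, w0Rw1, w0Rw2, w1Rw0, w1Rw1, w1Rw2, w2Rw0, w2Rw1, w2Rw2
Branch closes: p and ¬p both at w2.
All branches of the tableau close; one closing branch shown above.

Unsatisfiable (every branch closes)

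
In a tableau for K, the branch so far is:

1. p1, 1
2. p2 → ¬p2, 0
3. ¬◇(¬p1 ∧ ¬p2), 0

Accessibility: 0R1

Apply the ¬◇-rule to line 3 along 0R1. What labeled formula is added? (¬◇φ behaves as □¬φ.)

¬◇φ behaves as □¬φ: propagate the negated body to each accessible world.

¬(¬p1 ∧ ¬p2), 1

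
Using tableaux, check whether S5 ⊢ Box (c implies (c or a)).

Tableau for the negation not Box (c implies (c or a)):
1. not Box (c implies (c or a)), 0
2. not (c implies (c or a)), 1   [neg-Box-rule on 1: fresh world 1, 0R1]
3. c, 1   [neg-implies-rule on 2]
4. not (c or a), 1   [neg-implies-rule on 2]
5. not c, 1   [neg-or-rule on 4]
6. not a, 1   [neg-or-rule on 4]
Accessibility: 0R0, 0R1, 1R0, 1R1
Branch closes: c and not c both at 1.
Every branch of the negation's tableau closes; the branch above is one of them.

Valid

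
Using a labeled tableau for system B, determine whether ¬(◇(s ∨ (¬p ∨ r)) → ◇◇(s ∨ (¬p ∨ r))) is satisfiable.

No, unsatisfiable

1. ¬(◇(s ∨ (¬p ∨ r)) → ◇◇(s ∨ (¬p ∨ r))), 0
2. ◇(s ∨ (¬p ∨ r)), 0
3. ¬◇◇(s ∨ (¬p ∨ r)), 0
4. ¬◇(s ∨ (¬p ∨ r)), 0
5. ¬(s ∨ (¬p ∨ r)), 0
6. ¬s, 0
7. ¬(¬p ∨ r), 0
8. p, 0
9. ¬r, 0
10. s ∨ (¬p ∨ r), 1
11. ¬◇(s ∨ (¬p ∨ r)), 1
12. ¬(s ∨ (¬p ∨ r)), 1
13. ¬s, 1
14. ¬(¬p ∨ r), 1
15. p, 1
16. ¬r, 1
17. ¬p ∨ r, 1
18. r, 1
Accessibility: 0R0, 0R1, 1R0, 1R1
Branch closes: r and ¬r both at 1.
Every branch closes; the branch above is one of them.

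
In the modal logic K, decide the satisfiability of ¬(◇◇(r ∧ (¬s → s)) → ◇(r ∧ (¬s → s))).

1. ¬(◇◇(r ∧ (¬s → s)) → ◇(r ∧ (¬s → s))), 0
2. ◇◇(r ∧ (¬s → s)), 0
3. ¬◇(r ∧ (¬s → s)), 0
4. ◇(r ∧ (¬s → s)), 1
5. ¬(r ∧ (¬s → s)), 1
6. ¬(¬s → s), 1
7. ¬s, 1
8. r ∧ (¬s → s), 2
9. r, 2
10. ¬s → s, 2
11. s, 2
Accessibility: 0R1, 1R2

Satisfiable (open branch found)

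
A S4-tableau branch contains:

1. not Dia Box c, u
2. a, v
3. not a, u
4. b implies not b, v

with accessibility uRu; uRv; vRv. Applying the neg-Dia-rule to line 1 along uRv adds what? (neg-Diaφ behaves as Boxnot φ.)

neg-Diaφ behaves as Boxnot φ: propagate the negated body to each accessible world.

not Box c, v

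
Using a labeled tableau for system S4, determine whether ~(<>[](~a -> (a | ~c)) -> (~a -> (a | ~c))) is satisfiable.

1. ~(<>[](~a -> (a | ~c)) -> (~a -> (a | ~c))), 0
2. <>[](~a -> (a | ~c)), 0   [~->-rule on 1]
3. ~(~a -> (a | ~c)), 0   [~->-rule on 1]
4. ~a, 0   [~->-rule on 3]
5. ~(a | ~c), 0   [~->-rule on 3]
6. c, 0   [~|-rule on 5]
7. [](~a -> (a | ~c)), 1   [<>-rule on 2: fresh world 1, 0R1]
8. ~a -> (a | ~c), 1   [[]-rule on 7 via 1R1]
9. a | ~c, 1   [->-rule on 8 (branches; this branch)]
10. ~c, 1   [|-rule on 9 (branches; this branch)]
Accessibility: 0R0, 0R1, 1R1

Satisfiable (open branch found)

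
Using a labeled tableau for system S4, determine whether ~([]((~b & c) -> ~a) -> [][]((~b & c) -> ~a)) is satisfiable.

1. ~([]((~b & c) -> ~a) -> [][]((~b & c) -> ~a)), u
2. []((~b & c) -> ~a), u
3. ~[][]((~b & c) -> ~a), u
4. (~b & c) -> ~a, u
5. ~(~b & c), u
6. ~c, u
7. ~[]((~b & c) -> ~a), v
8. (~b & c) -> ~a, v
9. ~(~b & c), v
10. ~c, v
11. ~((~b & c) -> ~a), w
12. ~b & c, w
13. a, w
14. ~b, w
15. c, w
16. (~b & c) -> ~a, w
17. ~(~b & c), w
18. ~c, w
Accessibility: uRu, uRv, uRw, vRv, vRw, wRw
Branch closes: c and ~c both at w.
Every branch closes; the branch above is one of them.

Unsatisfiable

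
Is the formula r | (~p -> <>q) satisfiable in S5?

Satisfiable

1. r | (~p -> <>q), u
2. ~p -> <>q, u
3. <>q, u
4. q, v
Accessibility: uRu, uRv, vRu, vRv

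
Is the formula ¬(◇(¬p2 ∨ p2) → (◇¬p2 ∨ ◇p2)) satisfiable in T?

1. ¬(◇(¬p2 ∨ p2) → (◇¬p2 ∨ ◇p2)), u
2. ◇(¬p2 ∨ p2), u
3. ¬(◇¬p2 ∨ ◇p2), u
4. ¬◇¬p2, u
5. ¬◇p2, u
6. p2, u
7. ¬p2, u
Accessibility: uRu
Branch closes: p2 and ¬p2 both at u.
All branches of the tableau close; one closing branch shown above.

No, unsatisfiable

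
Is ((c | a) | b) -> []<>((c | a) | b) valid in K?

Tableau for the negation ~(((c | a) | b) -> []<>((c | a) | b)):
1. ~(((c | a) | b) -> []<>((c | a) | b)), u
2. (c | a) | b, u
3. ~[]<>((c | a) | b), u
4. b, u
5. ~<>((c | a) | b), v
Accessibility: uRv
The negation has an open branch (countermodel exists).

No, not valid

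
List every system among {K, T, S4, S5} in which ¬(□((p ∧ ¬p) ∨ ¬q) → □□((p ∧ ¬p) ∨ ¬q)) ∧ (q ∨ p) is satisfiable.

T-tableau for the formula:
1. ¬(□((p ∧ ¬p) ∨ ¬q) → □□((p ∧ ¬p) ∨ ¬q)) ∧ (q ∨ p), u
2. ¬(□((p ∧ ¬p) ∨ ¬q) → □□((p ∧ ¬p) ∨ ¬q)), u
3. q ∨ p, u
4. □((p ∧ ¬p) ∨ ¬q), u
5. ¬□□((p ∧ ¬p) ∨ ¬q), u
6. (p ∧ ¬p) ∨ ¬q, u
7. p, u
8. ¬q, u
9. ¬□((p ∧ ¬p) ∨ ¬q), v
10. (p ∧ ¬p) ∨ ¬q, v
11. ¬q, v
12. ¬((p ∧ ¬p) ∨ ¬q), w
13. ¬(p ∧ ¬p), w
14. q, w
15. p, w
Accessibility: uRu, uRv, vRv, vRw, wRw
Complete open branch: satisfiable in T, hence also in K (this T-model is also a K-model).
S4-tableau for the formula:
1. ¬(□((p ∧ ¬p) ∨ ¬q) → □□((p ∧ ¬p) ∨ ¬q)) ∧ (q ∨ p), u
2. ¬(□((p ∧ ¬p) ∨ ¬q) → □□((p ∧ ¬p) ∨ ¬q)), u
3. q ∨ p, u
4. □((p ∧ ¬p) ∨ ¬q), u
5. ¬□□((p ∧ ¬p) ∨ ¬q), u
6. (p ∧ ¬p) ∨ ¬q, u
7. p, u
8. ¬q, u
9. ¬□((p ∧ ¬p) ∨ ¬q), v
10. (p ∧ ¬p) ∨ ¬q, v
11. ¬q, v
12. ¬((p ∧ ¬p) ∨ ¬q), w
13. ¬(p ∧ ¬p), w
14. q, w
15. (p ∧ ¬p) ∨ ¬q, w
16. p, w
17. p ∧ ¬p, w
18. ¬p, w
Accessibility: uRu, uRv, uRw, vRv, vRw, wRw
Branch closes: p and ¬p both at w.
Every branch closes (one shown): unsatisfiable in S4, hence also in S5 (every S5-frame is an S4-frame).

K, T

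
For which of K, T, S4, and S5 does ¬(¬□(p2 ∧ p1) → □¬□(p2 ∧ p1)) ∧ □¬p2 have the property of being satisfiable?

T-tableau for the formula:
1. ¬(¬□(p2 ∧ p1) → □¬□(p2 ∧ p1)) ∧ □¬p2, w0
2. ¬(¬□(p2 ∧ p1) → □¬□(p2 ∧ p1)), w0
3. □¬p2, w0
4. ¬□(p2 ∧ p1), w0
5. ¬□¬□(p2 ∧ p1), w0
6. ¬p2, w0
7. ¬(p2 ∧ p1), w1
8. ¬p2, w1
9. ¬p1, w1
10. □(p2 ∧ p1), w2
11. ¬p2, w2
12. p2 ∧ p1, w2
13. p2, w2
14. p1, w2
Accessibility: w0Rw0, w0Rw1, w0Rw2, w1Rw1, w2Rw2
Branch closes: p2 and ¬p2 both at w2.
Every branch closes (one shown): unsatisfiable in T, hence also in S4, S5 (every S4/S5-frame is a T-frame).
K-tableau for the formula:
1. ¬(¬□(p2 ∧ p1) → □¬□(p2 ∧ p1)) ∧ □¬p2, w0
2. ¬(¬□(p2 ∧ p1) → □¬□(p2 ∧ p1)), w0
3. □¬p2, w0
4. ¬□(p2 ∧ p1), w0
5. ¬□¬□(p2 ∧ p1), w0
6. ¬(p2 ∧ p1), w1
7. ¬p2, w1
8. ¬p1, w1
9. □(p2 ∧ p1), w2
10. ¬p2, w2
Accessibility: w0Rw1, w0Rw2
Complete open branch: satisfiable in K.

K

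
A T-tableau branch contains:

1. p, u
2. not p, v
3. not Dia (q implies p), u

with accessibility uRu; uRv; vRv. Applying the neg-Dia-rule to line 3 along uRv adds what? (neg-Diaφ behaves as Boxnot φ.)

neg-Diaφ behaves as Boxnot φ: propagate the negated body to each accessible world.

not (q implies p), v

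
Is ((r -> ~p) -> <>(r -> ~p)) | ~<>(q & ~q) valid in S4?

Tableau for the negation ~(((r -> ~p) -> <>(r -> ~p)) | ~<>(q & ~q)):
1. ~(((r -> ~p) -> <>(r -> ~p)) | ~<>(q & ~q)), u
2. ~((r -> ~p) -> <>(r -> ~p)), u
3. <>(q & ~q), u
4. r -> ~p, u
5. ~<>(r -> ~p), u
6. ~(r -> ~p), u
7. r, u
8. p, u
9. ~p, u
Accessibility: uRu
Branch closes: p and ~p both at u.
All branches of the negation close; one closing branch shown above.

Valid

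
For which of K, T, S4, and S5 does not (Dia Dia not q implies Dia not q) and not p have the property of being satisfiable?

S4-tableau for the formula:
1. not (Dia Dia not q implies Dia not q) and not p, 0
2. not (Dia Dia not q implies Dia not q), 0   [and-rule on 1]
3. not p, 0   [and-rule on 1]
4. Dia Dia not q, 0   [neg-implies-rule on 2]
5. not Dia not q, 0   [neg-implies-rule on 2]
6. q, 0   [neg-Dia-rule on 5 via 0R0]
7. Dia not q, 1   [Dia-rule on 4: fresh world 1, 0R1]
8. q, 1   [neg-Dia-rule on 5 via 0R1]
9. not q, 2   [Dia-rule on 7: fresh world 2, 1R2]
10. q, 2   [neg-Dia-rule on 5 via 0R2]
Accessibility: 0R0, 0R1, 0R2, 1R1, 1R2, 2R2
Branch closes: q and not q both at 2.
Every branch closes (one shown): unsatisfiable in S4, hence also in S5 (every S5-frame is an S4-frame).
T-tableau for the formula:
1. not (Dia Dia not q implies Dia not q) and not p, 0
2. not (Dia Dia not q implies Dia not q), 0   [and-rule on 1]
3. not p, 0   [and-rule on 1]
4. Dia Dia not q, 0   [neg-implies-rule on 2]
5. not Dia not q, 0   [neg-implies-rule on 2]
6. q, 0   [neg-Dia-rule on 5 via 0R0]
7. Dia not q, 1   [Dia-rule on 4: fresh world 1, 0R1]
8. q, 1   [neg-Dia-rule on 5 via 0R1]
9. not q, 2   [Dia-rule on 7: fresh world 2, 1R2]
Accessibility: 0R0, 0R1, 1R1, 1R2, 2R2
Complete open branch: satisfiable in T, hence also in K (this T-model is also a K-model).

K, T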